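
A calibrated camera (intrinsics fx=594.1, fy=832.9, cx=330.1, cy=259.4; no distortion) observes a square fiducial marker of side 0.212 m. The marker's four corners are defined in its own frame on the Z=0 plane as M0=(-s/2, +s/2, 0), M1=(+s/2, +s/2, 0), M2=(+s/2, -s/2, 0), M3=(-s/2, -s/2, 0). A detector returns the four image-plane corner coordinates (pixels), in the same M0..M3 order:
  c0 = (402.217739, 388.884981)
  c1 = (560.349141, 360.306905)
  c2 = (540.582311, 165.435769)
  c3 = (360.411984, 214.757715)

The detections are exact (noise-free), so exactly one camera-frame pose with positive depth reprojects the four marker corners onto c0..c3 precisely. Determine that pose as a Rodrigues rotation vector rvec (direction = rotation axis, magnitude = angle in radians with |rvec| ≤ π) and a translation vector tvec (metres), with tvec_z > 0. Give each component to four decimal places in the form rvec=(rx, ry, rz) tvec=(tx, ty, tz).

rvec=(0.5909, 0.2357, -0.2578) tvec=(0.1694, 0.0276, 0.7540)

Intrinsics K: fx=594.1, fy=832.9, cx=330.1, cy=259.4
Marker side s = 0.212 m; corners in marker frame (Z=0):
  M0 = (-0.1060, +0.1060, 0)
  M1 = (+0.1060, +0.1060, 0)
  M2 = (+0.1060, -0.1060, 0)
  M3 = (-0.1060, -0.1060, 0)
Detected image corners:
  c0 = (402.217739, 388.884981) px
  c1 = (560.349141, 360.306905) px
  c2 = (540.582311, 165.435769) px
  c3 = (360.411984, 214.757715) px
Planar DLT: solve 8×8 A·h = b for H (H[2,2]=1):
  H  [+614.37843 +466.38374 +463.54916]
  H  [-289.09798 +1061.62829 +289.83897]
  H  [-0.38578 +0.68480 +1.00000]
B = K⁻¹H; ‖b₁‖=1.326288, ‖b₂‖=1.326288; λ = 2/(‖b₁‖+‖b₂‖) = 0.753984, sign → tz>0 ⇒ λ=+0.753984
r₁ = λ·B[:,0] = (+0.94134,-0.17112,-0.29087); r₂ = λ·B[:,1] = (+0.30501,+0.80024,+0.51633)
r₃ = r₁×r₂ = (+0.14441,-0.57475,+0.80548); SVD([r₁ r₂ r₃]) → R = UVᵀ:
  R  [+0.94134 +0.30501 +0.14441]
  R  [-0.17112 +0.80024 -0.57475]
  R  [-0.29087 +0.51633 +0.80548]
t = (+0.16936, +0.02755, +0.75398) m
tr R = 2.547054; θ = arccos((tr R − 1)/2) = 0.686409 rad = 39.328°
axis k = ((R−Rᵀ)₃₂, (R−Rᵀ)₁₃, (R−Rᵀ)₂₁) / (2 sinθ) = (+0.860794, +0.343411, -0.375636)
rvec = θ·k = (+0.590857, +0.235720, -0.257840)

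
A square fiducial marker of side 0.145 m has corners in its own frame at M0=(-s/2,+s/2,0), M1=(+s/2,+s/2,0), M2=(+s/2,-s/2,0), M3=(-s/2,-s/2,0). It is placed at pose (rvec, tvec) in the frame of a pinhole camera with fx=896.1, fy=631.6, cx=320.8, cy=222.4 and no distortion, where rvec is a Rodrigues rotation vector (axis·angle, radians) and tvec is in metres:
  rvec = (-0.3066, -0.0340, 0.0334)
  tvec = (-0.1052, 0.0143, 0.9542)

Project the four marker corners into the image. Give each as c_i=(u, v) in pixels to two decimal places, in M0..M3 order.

c0=(147.76, 277.14) c1=(287.43, 280.63) c2=(292.61, 188.81) c3=(159.24, 185.09)

Intrinsics K: fx=896.1, fy=631.6, cx=320.8, cy=222.4
Marker side s = 0.145 m; corners in marker frame (Z=0):
  M0 = (-0.0725, +0.0725, 0)
  M1 = (+0.0725, +0.0725, 0)
  M2 = (+0.0725, -0.0725, 0)
  M3 = (-0.0725, -0.0725, 0)
rvec = (-0.3066, -0.0340, 0.0334), |rvec| = θ = 0.31028 rad = 17.778°
Rodrigues: sinθ=0.30533, 1−cosθ=0.04775; R = I + sinθ·[k]× + (1−cosθ)·[k]×²:
    [+0.99887 -0.02770 -0.03854]
    [+0.03804 +0.95282 +0.30114]
    [+0.02838 -0.30227 +0.95280]
t = (-0.1052, 0.0143, 0.9542) m
M0: Pc = R·M0+t = (-0.17963, +0.08062, +0.93023); u = 896.1·(-0.17963)/0.93023 + 320.8 = 147.7638, v = 631.6·(+0.08062)/0.93023 + 222.4 = 277.1400
M1: Pc = R·M1+t = (-0.03479, +0.08614, +0.93434); u = 896.1·(-0.03479)/0.93434 + 320.8 = 287.4343, v = 631.6·(+0.08614)/0.93434 + 222.4 = 280.6273
M2: Pc = R·M2+t = (-0.03077, -0.05202, +0.97817); u = 896.1·(-0.03077)/0.97817 + 320.8 = 292.6083, v = 631.6·(-0.05202)/0.97817 + 222.4 = 188.8098
M3: Pc = R·M3+t = (-0.17561, -0.05754, +0.97406); u = 896.1·(-0.17561)/0.97406 + 320.8 = 159.2443, v = 631.6·(-0.05754)/0.97406 + 222.4 = 185.0916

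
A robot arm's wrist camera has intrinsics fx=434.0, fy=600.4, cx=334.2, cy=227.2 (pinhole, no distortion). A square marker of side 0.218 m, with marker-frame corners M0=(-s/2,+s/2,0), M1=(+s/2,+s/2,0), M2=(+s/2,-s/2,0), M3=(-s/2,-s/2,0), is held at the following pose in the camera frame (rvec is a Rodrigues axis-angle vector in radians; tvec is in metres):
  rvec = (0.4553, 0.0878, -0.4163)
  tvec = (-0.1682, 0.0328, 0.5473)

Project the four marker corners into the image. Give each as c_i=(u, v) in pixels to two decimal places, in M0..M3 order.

c0=(175.72, 386.54) c1=(315.91, 312.44) c2=(232.51, 107.43) c3=(74.44, 209.09)

Intrinsics K: fx=434.0, fy=600.4, cx=334.2, cy=227.2
Marker side s = 0.218 m; corners in marker frame (Z=0):
  M0 = (-0.1090, +0.1090, 0)
  M1 = (+0.1090, +0.1090, 0)
  M2 = (+0.1090, -0.1090, 0)
  M3 = (-0.1090, -0.1090, 0)
rvec = (0.4553, 0.0878, -0.4163), |rvec| = θ = 0.62315 rad = 35.704°
Rodrigues: sinθ=0.58359, 1−cosθ=0.18795; R = I + sinθ·[k]× + (1−cosθ)·[k]×²:
    [+0.91238 +0.40923 -0.00952]
    [-0.37053 +0.81578 -0.44409]
    [-0.17397 +0.40871 +0.89593]
t = (-0.1682, 0.0328, 0.5473) m
M0: Pc = R·M0+t = (-0.22304, +0.16211, +0.61081); u = 434.0·(-0.22304)/0.61081 + 334.2 = 175.7204, v = 600.4·(+0.16211)/0.61081 + 227.2 = 386.5438
M1: Pc = R·M1+t = (-0.02414, +0.08133, +0.57289); u = 434.0·(-0.02414)/0.57289 + 334.2 = 315.9088, v = 600.4·(+0.08133)/0.57289 + 227.2 = 312.4384
M2: Pc = R·M2+t = (-0.11336, -0.09651, +0.48379); u = 434.0·(-0.11336)/0.48379 + 334.2 = 232.5101, v = 600.4·(-0.09651)/0.48379 + 227.2 = 107.4309
M3: Pc = R·M3+t = (-0.31226, -0.01573, +0.52171); u = 434.0·(-0.31226)/0.52171 + 334.2 = 74.4428, v = 600.4·(-0.01573)/0.52171 + 227.2 = 209.0949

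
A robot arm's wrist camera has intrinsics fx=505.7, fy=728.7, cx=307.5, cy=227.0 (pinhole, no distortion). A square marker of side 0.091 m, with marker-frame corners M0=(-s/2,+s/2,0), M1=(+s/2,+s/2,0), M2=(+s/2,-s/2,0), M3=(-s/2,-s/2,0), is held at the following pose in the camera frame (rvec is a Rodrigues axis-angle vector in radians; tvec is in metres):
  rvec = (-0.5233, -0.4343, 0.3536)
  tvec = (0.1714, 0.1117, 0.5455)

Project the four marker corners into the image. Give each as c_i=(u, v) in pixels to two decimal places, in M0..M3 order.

Intrinsics K: fx=505.7, fy=728.7, cx=307.5, cy=227.0
Marker side s = 0.091 m; corners in marker frame (Z=0):
  M0 = (-0.0455, +0.0455, 0)
  M1 = (+0.0455, +0.0455, 0)
  M2 = (+0.0455, -0.0455, 0)
  M3 = (-0.0455, -0.0455, 0)
rvec = (-0.5233, -0.4343, 0.3536), |rvec| = θ = 0.76648 rad = 43.916°
Rodrigues: sinθ=0.69360, 1−cosθ=0.27964; R = I + sinθ·[k]× + (1−cosθ)·[k]×²:
    [+0.85070 -0.21180 -0.48108]
    [+0.42816 +0.81014 +0.40045]
    [+0.30493 -0.54664 +0.77987]
t = (0.1714, 0.1117, 0.5455) m
M0: Pc = R·M0+t = (+0.12306, +0.12908, +0.50675); u = 505.7·(+0.12306)/0.50675 + 307.5 = 430.3002, v = 728.7·(+0.12908)/0.50675 + 227.0 = 412.6141
M1: Pc = R·M1+t = (+0.20047, +0.16804, +0.53450); u = 505.7·(+0.20047)/0.53450 + 307.5 = 497.1676, v = 728.7·(+0.16804)/0.53450 + 227.0 = 456.0965
M2: Pc = R·M2+t = (+0.21974, +0.09432, +0.58425); u = 505.7·(+0.21974)/0.58425 + 307.5 = 497.7014, v = 728.7·(+0.09432)/0.58425 + 227.0 = 344.6404
M3: Pc = R·M3+t = (+0.14233, +0.05536, +0.55650); u = 505.7·(+0.14233)/0.55650 + 307.5 = 436.8378, v = 728.7·(+0.05536)/0.55650 + 227.0 = 299.4873

c0=(430.30, 412.61) c1=(497.17, 456.10) c2=(497.70, 344.64) c3=(436.84, 299.49)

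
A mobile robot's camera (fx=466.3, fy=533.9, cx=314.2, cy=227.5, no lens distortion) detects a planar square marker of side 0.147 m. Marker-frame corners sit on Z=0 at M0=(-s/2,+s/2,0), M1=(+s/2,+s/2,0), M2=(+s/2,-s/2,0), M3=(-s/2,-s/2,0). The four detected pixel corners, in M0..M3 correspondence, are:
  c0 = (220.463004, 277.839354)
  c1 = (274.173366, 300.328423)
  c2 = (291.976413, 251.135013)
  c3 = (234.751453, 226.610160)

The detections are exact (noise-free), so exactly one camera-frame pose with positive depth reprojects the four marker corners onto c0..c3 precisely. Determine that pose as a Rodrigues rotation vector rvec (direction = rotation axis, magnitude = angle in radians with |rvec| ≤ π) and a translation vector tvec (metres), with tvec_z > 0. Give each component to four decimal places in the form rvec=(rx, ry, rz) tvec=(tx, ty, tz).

rvec=(0.5609, 0.0271, 0.3741) tvec=(-0.1474, 0.0815, 1.1652)

Intrinsics K: fx=466.3, fy=533.9, cx=314.2, cy=227.5
Marker side s = 0.147 m; corners in marker frame (Z=0):
  M0 = (-0.0735, +0.0735, 0)
  M1 = (+0.0735, +0.0735, 0)
  M2 = (+0.0735, -0.0735, 0)
  M3 = (-0.0735, -0.0735, 0)
Detected image corners:
  c0 = (220.463004, 277.839354) px
  c1 = (274.173366, 300.328423) px
  c2 = (291.976413, 251.135013) px
  c3 = (234.751453, 226.610160) px
Planar DLT: solve 8×8 A·h = b for H (H[2,2]=1):
  H  [+393.58067 +5.66548 +255.20864]
  H  [+176.89030 +460.30366 +264.86473]
  H  [+0.06519 +0.44990 +1.00000]
B = K⁻¹H; ‖b₁‖=0.858247, ‖b₂‖=0.858247; λ = 2/(‖b₁‖+‖b₂‖) = 1.165166, sign → tz>0 ⇒ λ=+1.165166
r₁ = λ·B[:,0] = (+0.93228,+0.35367,+0.07595); r₂ = λ·B[:,1] = (-0.33906,+0.78118,+0.52421)
r₃ = r₁×r₂ = (+0.12606,-0.51446,+0.84820); SVD([r₁ r₂ r₃]) → R = UVᵀ:
  R  [+0.93228 -0.33906 +0.12606]
  R  [+0.35367 +0.78118 -0.51446]
  R  [+0.07595 +0.52421 +0.84820]
t = (-0.14740, +0.08154, +1.16517) m
tr R = 2.561659; θ = arccos((tr R − 1)/2) = 0.674804 rad = 38.663°
axis k = ((R−Rᵀ)₃₂, (R−Rᵀ)₁₃, (R−Rᵀ)₂₁) / (2 sinθ) = (+0.831273, +0.040105, +0.554416)
rvec = θ·k = (+0.560946, +0.027063, +0.374122)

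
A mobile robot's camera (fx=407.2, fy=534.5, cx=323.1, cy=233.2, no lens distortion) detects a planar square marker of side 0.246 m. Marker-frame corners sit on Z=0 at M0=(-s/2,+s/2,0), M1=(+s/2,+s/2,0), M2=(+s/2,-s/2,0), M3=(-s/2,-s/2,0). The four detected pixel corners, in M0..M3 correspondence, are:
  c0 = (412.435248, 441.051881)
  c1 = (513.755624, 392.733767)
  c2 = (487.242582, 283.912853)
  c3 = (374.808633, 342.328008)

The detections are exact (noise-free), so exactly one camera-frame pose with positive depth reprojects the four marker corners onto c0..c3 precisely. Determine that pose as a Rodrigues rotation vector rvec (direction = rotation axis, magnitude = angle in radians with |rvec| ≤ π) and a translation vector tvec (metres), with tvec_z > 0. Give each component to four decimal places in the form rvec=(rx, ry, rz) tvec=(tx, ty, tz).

rvec=(0.4583, 0.0449, -0.4328) tvec=(0.2718, 0.2262, 0.8935)

Intrinsics K: fx=407.2, fy=534.5, cx=323.1, cy=233.2
Marker side s = 0.246 m; corners in marker frame (Z=0):
  M0 = (-0.1230, +0.1230, 0)
  M1 = (+0.1230, +0.1230, 0)
  M2 = (+0.1230, -0.1230, 0)
  M3 = (-0.1230, -0.1230, 0)
Detected image corners:
  c0 = (412.435248, 441.051881) px
  c1 = (513.755624, 392.733767) px
  c2 = (487.242582, 283.912853) px
  c3 = (374.808633, 342.328008) px
Planar DLT: solve 8×8 A·h = b for H (H[2,2]=1):
  H  [+364.16131 +340.47005 +446.97113]
  H  [-272.08572 +592.64138 +368.50638]
  H  [-0.15433 +0.46901 +1.00000]
B = K⁻¹H; ‖b₁‖=1.119257, ‖b₂‖=1.119257; λ = 2/(‖b₁‖+‖b₂‖) = 0.893450, sign → tz>0 ⇒ λ=+0.893450
r₁ = λ·B[:,0] = (+0.90843,-0.39465,-0.13789); r₂ = λ·B[:,1] = (+0.41454,+0.80781,+0.41904)
r₃ = r₁×r₂ = (-0.05399,-0.43783,+0.89744); SVD([r₁ r₂ r₃]) → R = UVᵀ:
  R  [+0.90843 +0.41454 -0.05399]
  R  [-0.39465 +0.80781 -0.43783]
  R  [-0.13789 +0.41904 +0.89744]
t = (+0.27179, +0.22617, +0.89345) m
tr R = 2.613678; θ = arccos((tr R − 1)/2) = 0.632015 rad = 36.212°
axis k = ((R−Rᵀ)₃₂, (R−Rᵀ)₁₃, (R−Rᵀ)₂₁) / (2 sinθ) = (+0.725206, +0.071011, -0.684860)
rvec = θ·k = (+0.458341, +0.044880, -0.432842)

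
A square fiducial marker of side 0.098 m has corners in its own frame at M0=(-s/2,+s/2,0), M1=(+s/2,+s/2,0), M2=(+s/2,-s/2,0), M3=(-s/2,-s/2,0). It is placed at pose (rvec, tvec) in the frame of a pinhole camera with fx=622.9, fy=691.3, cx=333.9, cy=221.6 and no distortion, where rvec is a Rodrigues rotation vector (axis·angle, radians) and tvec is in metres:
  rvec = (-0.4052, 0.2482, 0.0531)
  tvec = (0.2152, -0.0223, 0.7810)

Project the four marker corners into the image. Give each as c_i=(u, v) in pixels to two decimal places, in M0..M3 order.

Intrinsics K: fx=622.9, fy=691.3, cx=333.9, cy=221.6
Marker side s = 0.098 m; corners in marker frame (Z=0):
  M0 = (-0.0490, +0.0490, 0)
  M1 = (+0.0490, +0.0490, 0)
  M2 = (+0.0490, -0.0490, 0)
  M3 = (-0.0490, -0.0490, 0)
rvec = (-0.4052, 0.2482, 0.0531), |rvec| = θ = 0.47813 rad = 27.395°
Rodrigues: sinθ=0.46012, 1−cosθ=0.11214; R = I + sinθ·[k]× + (1−cosθ)·[k]×²:
    [+0.96840 -0.10043 +0.22830]
    [+0.00177 +0.91808 +0.39640]
    [-0.24941 -0.38347 +0.88924]
t = (0.2152, -0.0223, 0.7810) m
M0: Pc = R·M0+t = (+0.16283, +0.02260, +0.77443); u = 622.9·(+0.16283)/0.77443 + 333.9 = 464.8673, v = 691.3·(+0.02260)/0.77443 + 221.6 = 241.7733
M1: Pc = R·M1+t = (+0.25773, +0.02277, +0.74999); u = 622.9·(+0.25773)/0.74999 + 333.9 = 547.9566, v = 691.3·(+0.02277)/0.74999 + 221.6 = 242.5902
M2: Pc = R·M2+t = (+0.26757, -0.06720, +0.78757); u = 622.9·(+0.26757)/0.78757 + 333.9 = 545.5272, v = 691.3·(-0.06720)/0.78757 + 221.6 = 162.6150
M3: Pc = R·M3+t = (+0.17267, -0.06737, +0.81201); u = 622.9·(+0.17267)/0.81201 + 333.9 = 466.3564, v = 691.3·(-0.06737)/0.81201 + 221.6 = 164.2431

c0=(464.87, 241.77) c1=(547.96, 242.59) c2=(545.53, 162.61) c3=(466.36, 164.24)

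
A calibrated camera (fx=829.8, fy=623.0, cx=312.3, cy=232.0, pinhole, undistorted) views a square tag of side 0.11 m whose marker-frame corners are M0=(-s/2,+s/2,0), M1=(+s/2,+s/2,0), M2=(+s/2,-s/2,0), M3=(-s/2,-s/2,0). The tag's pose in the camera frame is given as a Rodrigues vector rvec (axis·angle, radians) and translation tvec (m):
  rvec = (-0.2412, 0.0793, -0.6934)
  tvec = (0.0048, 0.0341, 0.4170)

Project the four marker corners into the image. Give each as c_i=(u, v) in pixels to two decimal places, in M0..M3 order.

c0=(305.83, 402.35) c1=(479.26, 293.20) c2=(336.83, 171.27) c3=(174.04, 273.32)

Intrinsics K: fx=829.8, fy=623.0, cx=312.3, cy=232.0
Marker side s = 0.11 m; corners in marker frame (Z=0):
  M0 = (-0.0550, +0.0550, 0)
  M1 = (+0.0550, +0.0550, 0)
  M2 = (+0.0550, -0.0550, 0)
  M3 = (-0.0550, -0.0550, 0)
rvec = (-0.2412, 0.0793, -0.6934), |rvec| = θ = 0.73842 rad = 42.309°
Rodrigues: sinθ=0.67312, 1−cosθ=0.26047; R = I + sinθ·[k]× + (1−cosθ)·[k]×²:
    [+0.76732 +0.62294 +0.15218]
    [-0.64122 +0.74253 +0.19360]
    [+0.00761 -0.24614 +0.96921]
t = (0.0048, 0.0341, 0.4170) m
M0: Pc = R·M0+t = (-0.00314, +0.11021, +0.40304); u = 829.8·(-0.00314)/0.40304 + 312.3 = 305.8337, v = 623.0·(+0.11021)/0.40304 + 232.0 = 402.3500
M1: Pc = R·M1+t = (+0.08126, +0.03967, +0.40388); u = 829.8·(+0.08126)/0.40388 + 312.3 = 479.2635, v = 623.0·(+0.03967)/0.40388 + 232.0 = 293.1961
M2: Pc = R·M2+t = (+0.01274, -0.04201, +0.43096); u = 829.8·(+0.01274)/0.43096 + 312.3 = 336.8322, v = 623.0·(-0.04201)/0.43096 + 232.0 = 171.2746
M3: Pc = R·M3+t = (-0.07166, +0.02853, +0.43012); u = 829.8·(-0.07166)/0.43012 + 312.3 = 174.0423, v = 623.0·(+0.02853)/0.43012 + 232.0 = 273.3204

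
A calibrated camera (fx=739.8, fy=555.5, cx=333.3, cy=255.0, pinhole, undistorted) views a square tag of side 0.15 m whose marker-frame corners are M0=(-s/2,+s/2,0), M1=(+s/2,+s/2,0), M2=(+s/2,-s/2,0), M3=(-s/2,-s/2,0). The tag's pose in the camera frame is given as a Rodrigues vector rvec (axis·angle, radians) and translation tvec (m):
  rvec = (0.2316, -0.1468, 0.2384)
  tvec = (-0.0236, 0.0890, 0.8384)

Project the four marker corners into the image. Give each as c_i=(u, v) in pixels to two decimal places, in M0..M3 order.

c0=(232.66, 349.87) c1=(358.68, 367.86) c2=(392.84, 277.82) c3=(263.02, 256.28)

Intrinsics K: fx=739.8, fy=555.5, cx=333.3, cy=255.0
Marker side s = 0.15 m; corners in marker frame (Z=0):
  M0 = (-0.0750, +0.0750, 0)
  M1 = (+0.0750, +0.0750, 0)
  M2 = (+0.0750, -0.0750, 0)
  M3 = (-0.0750, -0.0750, 0)
rvec = (0.2316, -0.1468, 0.2384), |rvec| = θ = 0.36335 rad = 20.818°
Rodrigues: sinθ=0.35541, 1−cosθ=0.06529; R = I + sinθ·[k]× + (1−cosθ)·[k]×²:
    [+0.96124 -0.25000 -0.11629]
    [+0.21638 +0.94537 -0.24384]
    [+0.17090 +0.20923 +0.96282]
t = (-0.0236, 0.0890, 0.8384) m
M0: Pc = R·M0+t = (-0.11444, +0.14367, +0.84128); u = 739.8·(-0.11444)/0.84128 + 333.3 = 232.6613, v = 555.5·(+0.14367)/0.84128 + 255.0 = 349.8693
M1: Pc = R·M1+t = (+0.02974, +0.17613, +0.86691); u = 739.8·(+0.02974)/0.86691 + 333.3 = 358.6816, v = 555.5·(+0.17613)/0.86691 + 255.0 = 367.8615
M2: Pc = R·M2+t = (+0.06724, +0.03433, +0.83552); u = 739.8·(+0.06724)/0.83552 + 333.3 = 392.8390, v = 555.5·(+0.03433)/0.83552 + 255.0 = 277.8214
M3: Pc = R·M3+t = (-0.07694, +0.00187, +0.80989); u = 739.8·(-0.07694)/0.80989 + 333.3 = 263.0162, v = 555.5·(+0.00187)/0.80989 + 255.0 = 256.2821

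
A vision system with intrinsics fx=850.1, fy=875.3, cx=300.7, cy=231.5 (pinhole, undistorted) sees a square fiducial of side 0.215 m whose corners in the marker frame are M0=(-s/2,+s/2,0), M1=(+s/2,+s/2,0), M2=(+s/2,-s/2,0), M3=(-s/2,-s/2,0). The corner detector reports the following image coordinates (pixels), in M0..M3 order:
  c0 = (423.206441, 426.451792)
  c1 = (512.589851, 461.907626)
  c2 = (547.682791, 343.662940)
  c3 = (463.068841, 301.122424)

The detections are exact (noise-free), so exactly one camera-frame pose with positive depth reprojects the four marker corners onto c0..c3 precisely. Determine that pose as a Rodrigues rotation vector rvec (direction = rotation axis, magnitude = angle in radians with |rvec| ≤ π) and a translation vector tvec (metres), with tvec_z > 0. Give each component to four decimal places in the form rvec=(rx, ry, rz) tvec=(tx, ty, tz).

rvec=(-0.0899, -0.5083, 0.3898) tvec=(0.3256, 0.2556, 1.4753)

Intrinsics K: fx=850.1, fy=875.3, cx=300.7, cy=231.5
Marker side s = 0.215 m; corners in marker frame (Z=0):
  M0 = (-0.1075, +0.1075, 0)
  M1 = (+0.1075, +0.1075, 0)
  M2 = (+0.1075, -0.1075, 0)
  M3 = (-0.1075, -0.1075, 0)
Detected image corners:
  c0 = (423.206441, 426.451792) px
  c1 = (512.589851, 461.907626) px
  c2 = (547.682791, 343.662940) px
  c3 = (463.068841, 301.122424) px
Planar DLT: solve 8×8 A·h = b for H (H[2,2]=1):
  H  [+555.12611 -233.14441 +488.32943]
  H  [+300.23884 +519.27682 +383.13869]
  H  [+0.30952 -0.12165 +1.00000]
B = K⁻¹H; ‖b₁‖=0.677809, ‖b₂‖=0.677809; λ = 2/(‖b₁‖+‖b₂‖) = 1.475341, sign → tz>0 ⇒ λ=+1.475341
r₁ = λ·B[:,0] = (+0.80189,+0.38528,+0.45665); r₂ = λ·B[:,1] = (-0.34114,+0.92272,-0.17947)
r₃ = r₁×r₂ = (-0.49051,-0.01186,+0.87135); SVD([r₁ r₂ r₃]) → R = UVᵀ:
  R  [+0.80189 -0.34114 -0.49051]
  R  [+0.38528 +0.92272 -0.01186]
  R  [+0.45665 -0.17947 +0.87135]
t = (+0.32563, +0.25559, +1.47534) m
tr R = 2.595962; θ = arccos((tr R − 1)/2) = 0.646859 rad = 37.062°
axis k = ((R−Rᵀ)₃₂, (R−Rᵀ)₁₃, (R−Rᵀ)₂₁) / (2 sinθ) = (-0.139053, -0.785793, +0.602656)
rvec = θ·k = (-0.089947, -0.508297, +0.389833)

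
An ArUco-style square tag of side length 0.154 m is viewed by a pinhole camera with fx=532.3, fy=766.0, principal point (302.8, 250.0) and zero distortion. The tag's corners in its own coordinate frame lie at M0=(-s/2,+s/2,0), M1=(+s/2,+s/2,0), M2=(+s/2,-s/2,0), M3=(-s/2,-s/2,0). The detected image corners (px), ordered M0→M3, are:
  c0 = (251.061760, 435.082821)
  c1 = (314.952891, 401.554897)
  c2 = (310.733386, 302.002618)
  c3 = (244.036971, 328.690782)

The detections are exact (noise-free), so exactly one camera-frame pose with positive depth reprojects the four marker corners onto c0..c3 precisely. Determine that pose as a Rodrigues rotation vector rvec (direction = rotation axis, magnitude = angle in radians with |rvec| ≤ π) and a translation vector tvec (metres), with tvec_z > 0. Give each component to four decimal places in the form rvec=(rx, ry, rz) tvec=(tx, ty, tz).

Intrinsics K: fx=532.3, fy=766.0, cx=302.8, cy=250.0
Marker side s = 0.154 m; corners in marker frame (Z=0):
  M0 = (-0.0770, +0.0770, 0)
  M1 = (+0.0770, +0.0770, 0)
  M2 = (+0.0770, -0.0770, 0)
  M3 = (-0.0770, -0.0770, 0)
Detected image corners:
  c0 = (251.061760, 435.082821) px
  c1 = (314.952891, 401.554897) px
  c2 = (310.733386, 302.002618) px
  c3 = (244.036971, 328.690782) px
Planar DLT: solve 8×8 A·h = b for H (H[2,2]=1):
  H  [+564.00176 +102.25736 +281.50497]
  H  [-12.38441 +754.33401 +367.18810]
  H  [+0.50030 +0.23591 +1.00000]
B = K⁻¹H; ‖b₁‖=0.939715, ‖b₂‖=0.939715; λ = 2/(‖b₁‖+‖b₂‖) = 1.064152, sign → tz>0 ⇒ λ=+1.064152
r₁ = λ·B[:,0] = (+0.82468,-0.19096,+0.53239); r₂ = λ·B[:,1] = (+0.06162,+0.96601,+0.25104)
r₃ = r₁×r₂ = (-0.56224,-0.17422,+0.80841); SVD([r₁ r₂ r₃]) → R = UVᵀ:
  R  [+0.82468 +0.06162 -0.56224]
  R  [-0.19096 +0.96601 -0.17422]
  R  [+0.53239 +0.25104 +0.80841]
t = (-0.04257, +0.16280, +1.06415) m
tr R = 2.599103; θ = arccos((tr R − 1)/2) = 0.644248 rad = 36.913°
axis k = ((R−Rᵀ)₃₂, (R−Rᵀ)₁₃, (R−Rᵀ)₂₁) / (2 sinθ) = (+0.354035, -0.911286, -0.210278)
rvec = θ·k = (+0.228086, -0.587094, -0.135471)

rvec=(0.2281, -0.5871, -0.1355) tvec=(-0.0426, 0.1628, 1.0642)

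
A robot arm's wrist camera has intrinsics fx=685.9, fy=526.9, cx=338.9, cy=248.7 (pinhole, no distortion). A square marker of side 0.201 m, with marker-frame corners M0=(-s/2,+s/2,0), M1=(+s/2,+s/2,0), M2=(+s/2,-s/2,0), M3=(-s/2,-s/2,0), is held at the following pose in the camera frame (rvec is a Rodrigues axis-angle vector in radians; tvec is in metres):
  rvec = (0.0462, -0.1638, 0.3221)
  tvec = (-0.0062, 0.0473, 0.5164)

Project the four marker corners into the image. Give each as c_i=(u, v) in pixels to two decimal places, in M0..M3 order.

Intrinsics K: fx=685.9, fy=526.9, cx=338.9, cy=248.7
Marker side s = 0.201 m; corners in marker frame (Z=0):
  M0 = (-0.1005, +0.1005, 0)
  M1 = (+0.1005, +0.1005, 0)
  M2 = (+0.1005, -0.1005, 0)
  M3 = (-0.1005, -0.1005, 0)
rvec = (0.0462, -0.1638, 0.3221), |rvec| = θ = 0.36430 rad = 20.873°
Rodrigues: sinθ=0.35629, 1−cosθ=0.06563; R = I + sinθ·[k]× + (1−cosθ)·[k]×²:
    [+0.93543 -0.31876 -0.15284]
    [+0.31128 +0.94764 -0.07127]
    [+0.16756 +0.01910 +0.98568]
t = (-0.0062, 0.0473, 0.5164) m
M0: Pc = R·M0+t = (-0.13225, +0.11125, +0.50148); u = 685.9·(-0.13225)/0.50148 + 338.9 = 158.0194, v = 526.9·(+0.11125)/0.50148 + 248.7 = 365.5939
M1: Pc = R·M1+t = (+0.05577, +0.17382, +0.53516); u = 685.9·(+0.05577)/0.53516 + 338.9 = 410.3852, v = 526.9·(+0.17382)/0.53516 + 248.7 = 419.8392
M2: Pc = R·M2+t = (+0.11985, -0.01665, +0.53132); u = 685.9·(+0.11985)/0.53132 + 338.9 = 493.6140, v = 526.9·(-0.01665)/0.53132 + 248.7 = 232.1843
M3: Pc = R·M3+t = (-0.06817, -0.07922, +0.49764); u = 685.9·(-0.06817)/0.49764 + 338.9 = 244.9345, v = 526.9·(-0.07922)/0.49764 + 248.7 = 164.8205

c0=(158.02, 365.59) c1=(410.39, 419.84) c2=(493.61, 232.18) c3=(244.93, 164.82)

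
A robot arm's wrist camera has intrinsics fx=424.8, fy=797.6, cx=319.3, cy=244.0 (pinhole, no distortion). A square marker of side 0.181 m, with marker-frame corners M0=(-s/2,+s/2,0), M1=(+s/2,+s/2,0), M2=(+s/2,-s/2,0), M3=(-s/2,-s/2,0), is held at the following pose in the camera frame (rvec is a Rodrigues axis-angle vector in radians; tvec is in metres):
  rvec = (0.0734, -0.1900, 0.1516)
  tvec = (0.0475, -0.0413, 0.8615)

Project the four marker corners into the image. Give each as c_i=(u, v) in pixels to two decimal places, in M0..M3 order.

c0=(292.02, 276.85) c1=(377.49, 298.90) c2=(392.01, 136.67) c3=(306.06, 107.56)

Intrinsics K: fx=424.8, fy=797.6, cx=319.3, cy=244.0
Marker side s = 0.181 m; corners in marker frame (Z=0):
  M0 = (-0.0905, +0.0905, 0)
  M1 = (+0.0905, +0.0905, 0)
  M2 = (+0.0905, -0.0905, 0)
  M3 = (-0.0905, -0.0905, 0)
rvec = (0.0734, -0.1900, 0.1516), |rvec| = θ = 0.25391 rad = 14.548°
Rodrigues: sinθ=0.25119, 1−cosθ=0.03206; R = I + sinθ·[k]× + (1−cosθ)·[k]×²:
    [+0.97062 -0.15691 -0.18243]
    [+0.14304 +0.98589 -0.08694]
    [+0.19350 +0.05829 +0.97937]
t = (0.0475, -0.0413, 0.8615) m
M0: Pc = R·M0+t = (-0.05454, +0.03498, +0.84926); u = 424.8·(-0.05454)/0.84926 + 319.3 = 292.0185, v = 797.6·(+0.03498)/0.84926 + 244.0 = 276.8501
M1: Pc = R·M1+t = (+0.12114, +0.06087, +0.88429); u = 424.8·(+0.12114)/0.88429 + 319.3 = 377.4942, v = 797.6·(+0.06087)/0.88429 + 244.0 = 298.9014
M2: Pc = R·M2+t = (+0.14954, -0.11758, +0.87374); u = 424.8·(+0.14954)/0.87374 + 319.3 = 392.0052, v = 797.6·(-0.11758)/0.87374 + 244.0 = 136.6677
M3: Pc = R·M3+t = (-0.02614, -0.14347, +0.83871); u = 424.8·(-0.02614)/0.83871 + 319.3 = 306.0602, v = 797.6·(-0.14347)/0.83871 + 244.0 = 107.5644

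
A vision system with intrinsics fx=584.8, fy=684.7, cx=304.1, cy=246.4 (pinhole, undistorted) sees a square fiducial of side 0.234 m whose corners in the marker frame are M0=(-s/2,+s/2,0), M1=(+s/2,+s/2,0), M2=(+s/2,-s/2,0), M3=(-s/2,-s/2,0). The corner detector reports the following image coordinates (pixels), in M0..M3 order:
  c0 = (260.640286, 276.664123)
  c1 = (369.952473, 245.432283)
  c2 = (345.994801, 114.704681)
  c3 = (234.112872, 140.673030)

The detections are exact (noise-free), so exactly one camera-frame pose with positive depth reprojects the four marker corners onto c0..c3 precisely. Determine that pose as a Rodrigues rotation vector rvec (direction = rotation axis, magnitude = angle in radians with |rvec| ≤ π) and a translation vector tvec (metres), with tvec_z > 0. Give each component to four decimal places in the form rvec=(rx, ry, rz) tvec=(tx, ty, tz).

Intrinsics K: fx=584.8, fy=684.7, cx=304.1, cy=246.4
Marker side s = 0.234 m; corners in marker frame (Z=0):
  M0 = (-0.1170, +0.1170, 0)
  M1 = (+0.1170, +0.1170, 0)
  M2 = (+0.1170, -0.1170, 0)
  M3 = (-0.1170, -0.1170, 0)
Detected image corners:
  c0 = (260.640286, 276.664123) px
  c1 = (369.952473, 245.432283) px
  c2 = (345.994801, 114.704681) px
  c3 = (234.112872, 140.673030) px
Planar DLT: solve 8×8 A·h = b for H (H[2,2]=1):
  H  [+527.41397 +125.30135 +303.93240]
  H  [-87.09892 +580.93938 +194.51772]
  H  [+0.18110 +0.05796 +1.00000]
B = K⁻¹H; ‖b₁‖=0.849813, ‖b₂‖=0.849813; λ = 2/(‖b₁‖+‖b₂‖) = 1.176729, sign → tz>0 ⇒ λ=+1.176729
r₁ = λ·B[:,0] = (+0.95044,-0.22638,+0.21310); r₂ = λ·B[:,1] = (+0.21666,+0.97386,+0.06821)
r₃ = r₁×r₂ = (-0.22297,-0.01865,+0.97465); SVD([r₁ r₂ r₃]) → R = UVᵀ:
  R  [+0.95044 +0.21666 -0.22297]
  R  [-0.22638 +0.97386 -0.01865]
  R  [+0.21310 +0.06821 +0.97465]
t = (-0.00034, -0.08917, +1.17673) m
tr R = 2.898949; θ = arccos((tr R − 1)/2) = 0.319240 rad = 18.291°
axis k = ((R−Rᵀ)₃₂, (R−Rᵀ)₁₃, (R−Rᵀ)₂₁) / (2 sinθ) = (+0.138378, -0.694737, -0.705828)
rvec = θ·k = (+0.044176, -0.221788, -0.225328)

rvec=(0.0442, -0.2218, -0.2253) tvec=(-0.0003, -0.0892, 1.1767)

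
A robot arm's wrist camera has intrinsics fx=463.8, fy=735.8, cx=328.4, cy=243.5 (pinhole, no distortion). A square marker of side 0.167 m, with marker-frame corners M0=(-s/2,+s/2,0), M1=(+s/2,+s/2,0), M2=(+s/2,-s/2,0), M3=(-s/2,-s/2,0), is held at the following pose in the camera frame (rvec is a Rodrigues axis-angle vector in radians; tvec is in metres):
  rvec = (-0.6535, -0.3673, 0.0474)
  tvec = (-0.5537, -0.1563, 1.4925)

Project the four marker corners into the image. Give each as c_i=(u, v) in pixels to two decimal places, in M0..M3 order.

c0=(123.37, 189.94) c1=(180.09, 205.06) c2=(186.07, 145.26) c3=(133.32, 129.04)

Intrinsics K: fx=463.8, fy=735.8, cx=328.4, cy=243.5
Marker side s = 0.167 m; corners in marker frame (Z=0):
  M0 = (-0.0835, +0.0835, 0)
  M1 = (+0.0835, +0.0835, 0)
  M2 = (+0.0835, -0.0835, 0)
  M3 = (-0.0835, -0.0835, 0)
rvec = (-0.6535, -0.3673, 0.0474), |rvec| = θ = 0.75114 rad = 43.037°
Rodrigues: sinθ=0.68248, 1−cosθ=0.26909; R = I + sinθ·[k]× + (1−cosθ)·[k]×²:
    [+0.93459 +0.07141 -0.34850]
    [+0.15754 +0.79525 +0.58545]
    [+0.31895 -0.60206 +0.73198]
t = (-0.5537, -0.1563, 1.4925) m
M0: Pc = R·M0+t = (-0.62578, -0.10305, +1.41560); u = 463.8·(-0.62578)/1.41560 + 328.4 = 123.3736, v = 735.8·(-0.10305)/1.41560 + 243.5 = 189.9357
M1: Pc = R·M1+t = (-0.46970, -0.07674, +1.46886); u = 463.8·(-0.46970)/1.46886 + 328.4 = 180.0901, v = 735.8·(-0.07674)/1.46886 + 243.5 = 205.0576
M2: Pc = R·M2+t = (-0.48162, -0.20955, +1.56940); u = 463.8·(-0.48162)/1.56940 + 328.4 = 186.0673, v = 735.8·(-0.20955)/1.56940 + 243.5 = 145.2552
M3: Pc = R·M3+t = (-0.63770, -0.23586, +1.51614); u = 463.8·(-0.63770)/1.51614 + 328.4 = 133.3220, v = 735.8·(-0.23586)/1.51614 + 243.5 = 129.0353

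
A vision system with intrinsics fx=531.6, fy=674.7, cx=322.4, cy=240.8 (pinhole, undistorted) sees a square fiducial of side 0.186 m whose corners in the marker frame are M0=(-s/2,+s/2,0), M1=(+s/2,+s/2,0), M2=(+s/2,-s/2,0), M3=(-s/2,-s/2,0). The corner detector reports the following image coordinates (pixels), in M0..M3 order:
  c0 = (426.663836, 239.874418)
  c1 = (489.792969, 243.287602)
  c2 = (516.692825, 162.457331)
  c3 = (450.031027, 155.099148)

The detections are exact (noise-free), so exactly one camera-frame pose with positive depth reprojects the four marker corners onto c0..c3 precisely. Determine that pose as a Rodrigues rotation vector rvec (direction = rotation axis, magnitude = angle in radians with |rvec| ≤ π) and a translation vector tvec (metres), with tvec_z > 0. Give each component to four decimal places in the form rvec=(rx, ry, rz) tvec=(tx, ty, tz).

rvec=(0.5605, -0.2914, 0.1249) tvec=(0.3694, -0.0765, 1.3210)

Intrinsics K: fx=531.6, fy=674.7, cx=322.4, cy=240.8
Marker side s = 0.186 m; corners in marker frame (Z=0):
  M0 = (-0.0930, +0.0930, 0)
  M1 = (+0.0930, +0.0930, 0)
  M2 = (+0.0930, -0.0930, 0)
  M3 = (-0.0930, -0.0930, 0)
Detected image corners:
  c0 = (426.663836, 239.874418) px
  c1 = (489.792969, 243.287602) px
  c2 = (516.692825, 162.457331) px
  c3 = (450.031027, 155.099148) px
Planar DLT: solve 8×8 A·h = b for H (H[2,2]=1):
  H  [+457.45060 +44.62735 +471.04637]
  H  [+74.87683 +521.46531 +201.70931]
  H  [+0.23128 +0.38224 +1.00000]
B = K⁻¹H; ‖b₁‖=0.757007, ‖b₂‖=0.757007; λ = 2/(‖b₁‖+‖b₂‖) = 1.320992, sign → tz>0 ⇒ λ=+1.320992
r₁ = λ·B[:,0] = (+0.95144,+0.03756,+0.30553); r₂ = λ·B[:,1] = (-0.19534,+0.84076,+0.50494)
r₃ = r₁×r₂ = (-0.23791,-0.54010,+0.80727); SVD([r₁ r₂ r₃]) → R = UVᵀ:
  R  [+0.95144 -0.19534 -0.23791]
  R  [+0.03756 +0.84076 -0.54010]
  R  [+0.30553 +0.50494 +0.80727]
t = (+0.36938, -0.07654, +1.32099) m
tr R = 2.599478; θ = arccos((tr R − 1)/2) = 0.643936 rad = 36.895°
axis k = ((R−Rᵀ)₃₂, (R−Rᵀ)₁₃, (R−Rᵀ)₂₁) / (2 sinθ) = (+0.870362, -0.452600, +0.193966)
rvec = θ·k = (+0.560458, -0.291445, +0.124902)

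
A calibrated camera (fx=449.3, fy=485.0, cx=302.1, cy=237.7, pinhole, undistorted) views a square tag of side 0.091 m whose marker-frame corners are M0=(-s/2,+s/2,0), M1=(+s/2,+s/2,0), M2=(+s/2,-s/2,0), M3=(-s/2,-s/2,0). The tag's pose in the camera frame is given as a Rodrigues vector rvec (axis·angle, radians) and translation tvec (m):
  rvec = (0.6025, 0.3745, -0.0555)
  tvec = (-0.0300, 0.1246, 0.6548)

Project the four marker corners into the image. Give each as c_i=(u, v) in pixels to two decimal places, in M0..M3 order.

Intrinsics K: fx=449.3, fy=485.0, cx=302.1, cy=237.7
Marker side s = 0.091 m; corners in marker frame (Z=0):
  M0 = (-0.0455, +0.0455, 0)
  M1 = (+0.0455, +0.0455, 0)
  M2 = (+0.0455, -0.0455, 0)
  M3 = (-0.0455, -0.0455, 0)
rvec = (0.6025, 0.3745, -0.0555), |rvec| = θ = 0.71157 rad = 40.770°
Rodrigues: sinθ=0.65303, 1−cosθ=0.24266; R = I + sinθ·[k]× + (1−cosθ)·[k]×²:
    [+0.93131 +0.15907 +0.32766]
    [+0.05720 +0.82455 -0.56289]
    [-0.35971 +0.54297 +0.75881]
t = (-0.0300, 0.1246, 0.6548) m
M0: Pc = R·M0+t = (-0.06514, +0.15951, +0.69587); u = 449.3·(-0.06514)/0.69587 + 302.1 = 260.0435, v = 485.0·(+0.15951)/0.69587 + 237.7 = 348.8763
M1: Pc = R·M1+t = (+0.01961, +0.16472, +0.66314); u = 449.3·(+0.01961)/0.66314 + 302.1 = 315.3880, v = 485.0·(+0.16472)/0.66314 + 237.7 = 358.1713
M2: Pc = R·M2+t = (+0.00514, +0.08969, +0.61373); u = 449.3·(+0.00514)/0.61373 + 302.1 = 305.8606, v = 485.0·(+0.08969)/0.61373 + 237.7 = 308.5743
M3: Pc = R·M3+t = (-0.07961, +0.08448, +0.64646); u = 449.3·(-0.07961)/0.64646 + 302.1 = 246.7684, v = 485.0·(+0.08448)/0.64646 + 237.7 = 301.0802

c0=(260.04, 348.88) c1=(315.39, 358.17) c2=(305.86, 308.57) c3=(246.77, 301.08)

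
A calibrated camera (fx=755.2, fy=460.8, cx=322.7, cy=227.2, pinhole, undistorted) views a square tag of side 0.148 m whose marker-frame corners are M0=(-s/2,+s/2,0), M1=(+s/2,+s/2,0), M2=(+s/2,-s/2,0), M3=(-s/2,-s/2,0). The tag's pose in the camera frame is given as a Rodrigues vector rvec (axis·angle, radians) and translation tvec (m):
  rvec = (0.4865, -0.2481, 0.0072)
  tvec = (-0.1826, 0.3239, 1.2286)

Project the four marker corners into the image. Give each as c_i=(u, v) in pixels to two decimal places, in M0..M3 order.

Intrinsics K: fx=755.2, fy=460.8, cx=322.7, cy=227.2
Marker side s = 0.148 m; corners in marker frame (Z=0):
  M0 = (-0.0740, +0.0740, 0)
  M1 = (+0.0740, +0.0740, 0)
  M2 = (+0.0740, -0.0740, 0)
  M3 = (-0.0740, -0.0740, 0)
rvec = (0.4865, -0.2481, 0.0072), |rvec| = θ = 0.54616 rad = 31.293°
Rodrigues: sinθ=0.51941, 1−cosθ=0.14547; R = I + sinθ·[k]× + (1−cosθ)·[k]×²:
    [+0.96996 -0.06571 -0.23424]
    [-0.05202 +0.88455 -0.46354]
    [+0.23766 +0.46180 +0.85455]
t = (-0.1826, 0.3239, 1.2286) m
M0: Pc = R·M0+t = (-0.25924, +0.39321, +1.24519); u = 755.2·(-0.25924)/1.24519 + 322.7 = 165.4725, v = 460.8·(+0.39321)/1.24519 + 227.2 = 372.7117
M1: Pc = R·M1+t = (-0.11569, +0.38551, +1.28036); u = 755.2·(-0.11569)/1.28036 + 322.7 = 254.4644, v = 460.8·(+0.38551)/1.28036 + 227.2 = 365.9436
M2: Pc = R·M2+t = (-0.10596, +0.25459, +1.21201); u = 755.2·(-0.10596)/1.21201 + 322.7 = 256.6764, v = 460.8·(+0.25459)/1.21201 + 227.2 = 323.9952
M3: Pc = R·M3+t = (-0.24951, +0.26229, +1.17684); u = 755.2·(-0.24951)/1.17684 + 322.7 = 162.5823, v = 460.8·(+0.26229)/1.17684 + 227.2 = 329.9026

c0=(165.47, 372.71) c1=(254.46, 365.94) c2=(256.68, 324.00) c3=(162.58, 329.90)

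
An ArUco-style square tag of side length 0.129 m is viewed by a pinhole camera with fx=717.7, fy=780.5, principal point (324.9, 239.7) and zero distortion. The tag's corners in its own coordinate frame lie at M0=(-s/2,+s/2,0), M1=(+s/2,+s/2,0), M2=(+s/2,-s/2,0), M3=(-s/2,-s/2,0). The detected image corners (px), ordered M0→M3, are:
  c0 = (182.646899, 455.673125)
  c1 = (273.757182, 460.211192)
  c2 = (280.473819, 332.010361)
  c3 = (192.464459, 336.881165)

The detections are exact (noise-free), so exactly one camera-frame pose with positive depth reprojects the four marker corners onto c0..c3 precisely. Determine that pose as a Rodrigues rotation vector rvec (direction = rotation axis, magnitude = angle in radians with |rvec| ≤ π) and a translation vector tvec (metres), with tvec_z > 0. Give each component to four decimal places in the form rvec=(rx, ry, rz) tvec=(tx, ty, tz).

rvec=(-0.2757, 0.5251, -0.0321) tvec=(-0.1089, 0.1650, 0.8298)

Intrinsics K: fx=717.7, fy=780.5, cx=324.9, cy=239.7
Marker side s = 0.129 m; corners in marker frame (Z=0):
  M0 = (-0.0645, +0.0645, 0)
  M1 = (+0.0645, +0.0645, 0)
  M2 = (+0.0645, -0.0645, 0)
  M3 = (-0.0645, -0.0645, 0)
Detected image corners:
  c0 = (182.646899, 455.673125) px
  c1 = (273.757182, 460.211192) px
  c2 = (280.473819, 332.010361) px
  c3 = (192.464459, 336.881165) px
Planar DLT: solve 8×8 A·h = b for H (H[2,2]=1):
  H  [+556.69330 -139.57950 +230.71461]
  H  [-236.21392 +827.99105 +394.91086]
  H  [-0.59104 -0.32296 +1.00000]
B = K⁻¹H; ‖b₁‖=1.205117, ‖b₂‖=1.205117; λ = 2/(‖b₁‖+‖b₂‖) = 0.829795, sign → tz>0 ⇒ λ=+0.829795
r₁ = λ·B[:,0] = (+0.86566,-0.10051,-0.49044); r₂ = λ·B[:,1] = (-0.04006,+0.96259,-0.26799)
r₃ = r₁×r₂ = (+0.49903,+0.25164,+0.82925); SVD([r₁ r₂ r₃]) → R = UVᵀ:
  R  [+0.86566 -0.04006 +0.49903]
  R  [-0.10051 +0.96259 +0.25164]
  R  [-0.49044 -0.26799 +0.82925]
t = (-0.10890, +0.16501, +0.82979) m
tr R = 2.657496; θ = arccos((tr R − 1)/2) = 0.593930 rad = 34.030°
axis k = ((R−Rᵀ)₃₂, (R−Rᵀ)₁₃, (R−Rᵀ)₂₁) / (2 sinθ) = (-0.464267, +0.884047, -0.054012)
rvec = θ·k = (-0.275742, +0.525062, -0.032079)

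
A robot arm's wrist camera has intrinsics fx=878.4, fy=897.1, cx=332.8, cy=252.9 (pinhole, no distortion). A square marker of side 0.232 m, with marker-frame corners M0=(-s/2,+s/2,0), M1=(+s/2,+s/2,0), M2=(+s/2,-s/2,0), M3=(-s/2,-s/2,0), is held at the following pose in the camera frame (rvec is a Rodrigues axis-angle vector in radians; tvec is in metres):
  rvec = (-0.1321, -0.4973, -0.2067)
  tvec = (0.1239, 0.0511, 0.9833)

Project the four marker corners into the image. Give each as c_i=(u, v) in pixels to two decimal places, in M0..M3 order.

c0=(381.37, 431.44) c1=(545.81, 378.77) c2=(497.88, 183.97) c3=(330.75, 212.21)

Intrinsics K: fx=878.4, fy=897.1, cx=332.8, cy=252.9
Marker side s = 0.232 m; corners in marker frame (Z=0):
  M0 = (-0.1160, +0.1160, 0)
  M1 = (+0.1160, +0.1160, 0)
  M2 = (+0.1160, -0.1160, 0)
  M3 = (-0.1160, -0.1160, 0)
rvec = (-0.1321, -0.4973, -0.2067), |rvec| = θ = 0.55451 rad = 31.771°
Rodrigues: sinθ=0.52653, 1−cosθ=0.14984; R = I + sinθ·[k]× + (1−cosθ)·[k]×²:
    [+0.85866 +0.22828 -0.45890]
    [-0.16426 +0.97068 +0.17553]
    [+0.48551 -0.07534 +0.87098]
t = (0.1239, 0.0511, 0.9833) m
M0: Pc = R·M0+t = (+0.05078, +0.18275, +0.91824); u = 878.4·(+0.05078)/0.91824 + 332.8 = 381.3729, v = 897.1·(+0.18275)/0.91824 + 252.9 = 431.4443
M1: Pc = R·M1+t = (+0.24999, +0.14464, +1.03088); u = 878.4·(+0.24999)/1.03088 + 332.8 = 545.8097, v = 897.1·(+0.14464)/1.03088 + 252.9 = 378.7739
M2: Pc = R·M2+t = (+0.19702, -0.08055, +1.04836); u = 878.4·(+0.19702)/1.04836 + 332.8 = 497.8827, v = 897.1·(-0.08055)/1.04836 + 252.9 = 183.9702
M3: Pc = R·M3+t = (-0.00219, -0.04244, +0.93572); u = 878.4·(-0.00219)/0.93572 + 332.8 = 330.7483, v = 897.1·(-0.04244)/0.93572 + 252.9 = 212.2071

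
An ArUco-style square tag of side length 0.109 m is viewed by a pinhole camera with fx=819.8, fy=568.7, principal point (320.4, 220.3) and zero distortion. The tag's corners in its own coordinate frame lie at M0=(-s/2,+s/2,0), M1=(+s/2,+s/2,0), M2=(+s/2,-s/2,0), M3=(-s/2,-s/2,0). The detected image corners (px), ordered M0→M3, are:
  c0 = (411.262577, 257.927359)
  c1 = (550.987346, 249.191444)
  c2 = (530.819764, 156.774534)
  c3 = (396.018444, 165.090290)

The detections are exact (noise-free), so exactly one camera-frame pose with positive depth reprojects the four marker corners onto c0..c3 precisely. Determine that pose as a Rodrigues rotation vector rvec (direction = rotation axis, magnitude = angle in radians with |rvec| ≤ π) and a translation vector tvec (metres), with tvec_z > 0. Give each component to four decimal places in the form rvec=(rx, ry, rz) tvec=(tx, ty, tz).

rvec=(-0.2159, 0.0024, -0.0898) tvec=(0.1199, -0.0158, 0.6477)

Intrinsics K: fx=819.8, fy=568.7, cx=320.4, cy=220.3
Marker side s = 0.109 m; corners in marker frame (Z=0):
  M0 = (-0.0545, +0.0545, 0)
  M1 = (+0.0545, +0.0545, 0)
  M2 = (+0.0545, -0.0545, 0)
  M3 = (-0.0545, -0.0545, 0)
Detected image corners:
  c0 = (411.262577, 257.927359) px
  c1 = (550.987346, 249.191444) px
  c2 = (530.819764, 156.774534) px
  c3 = (396.018444, 165.090290) px
Planar DLT: solve 8×8 A·h = b for H (H[2,2]=1):
  H  [+1264.17322 +6.36005 +472.15443]
  H  [-75.86429 +781.28993 +206.40906]
  H  [+0.01119 -0.33051 +1.00000]
B = K⁻¹H; ‖b₁‖=1.543873, ‖b₂‖=1.543873; λ = 2/(‖b₁‖+‖b₂‖) = 0.647722, sign → tz>0 ⇒ λ=+0.647722
r₁ = λ·B[:,0] = (+0.99599,-0.08921,+0.00725); r₂ = λ·B[:,1] = (+0.08869,+0.97278,-0.21408)
r₃ = r₁×r₂ = (+0.01205,+0.21387,+0.97679); SVD([r₁ r₂ r₃]) → R = UVᵀ:
  R  [+0.99599 +0.08869 +0.01205]
  R  [-0.08921 +0.97278 +0.21387]
  R  [+0.00725 -0.21408 +0.97679]
t = (+0.11990, -0.01582, +0.64772) m
tr R = 2.945556; θ = arccos((tr R − 1)/2) = 0.233865 rad = 13.399°
axis k = ((R−Rᵀ)₃₂, (R−Rᵀ)₁₃, (R−Rᵀ)₂₁) / (2 sinθ) = (-0.923336, +0.010349, -0.383854)
rvec = θ·k = (-0.215936, +0.002420, -0.089770)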